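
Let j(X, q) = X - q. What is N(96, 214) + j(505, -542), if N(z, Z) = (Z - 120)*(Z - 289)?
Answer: -6003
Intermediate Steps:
N(z, Z) = (-289 + Z)*(-120 + Z) (N(z, Z) = (-120 + Z)*(-289 + Z) = (-289 + Z)*(-120 + Z))
N(96, 214) + j(505, -542) = (34680 + 214² - 409*214) + (505 - 1*(-542)) = (34680 + 45796 - 87526) + (505 + 542) = -7050 + 1047 = -6003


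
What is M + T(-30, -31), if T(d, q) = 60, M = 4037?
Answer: 4097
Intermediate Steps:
M + T(-30, -31) = 4037 + 60 = 4097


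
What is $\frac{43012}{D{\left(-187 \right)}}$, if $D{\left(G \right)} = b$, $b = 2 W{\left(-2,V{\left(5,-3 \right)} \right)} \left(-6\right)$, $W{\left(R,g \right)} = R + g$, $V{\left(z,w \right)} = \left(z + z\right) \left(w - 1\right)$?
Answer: $\frac{10753}{126} \approx 85.341$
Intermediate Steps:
$V{\left(z,w \right)} = 2 z \left(-1 + w\right)$
$b = 504$ ($b = 2 \left(-2 + 2 \cdot 5 \left(-1 - 3\right)\right) \left(-6\right) = 2 \left(-2 + 2 \cdot 5 \left(-4\right)\right) \left(-6\right) = 2 \left(-2 - 40\right) \left(-6\right) = 2 \left(-42\right) \left(-6\right) = \left(-84\right) \left(-6\right) = 504$)
$D{\left(G \right)} = 504$
$\frac{43012}{D{\left(-187 \right)}} = \frac{43012}{504} = 43012 \cdot \frac{1}{504} = \frac{10753}{126}$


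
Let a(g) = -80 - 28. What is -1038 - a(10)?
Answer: -930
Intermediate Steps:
a(g) = -108
-1038 - a(10) = -1038 - 1*(-108) = -1038 + 108 = -930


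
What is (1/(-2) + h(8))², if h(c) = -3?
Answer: 49/4 ≈ 12.250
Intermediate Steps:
(1/(-2) + h(8))² = (1/(-2) - 3)² = (-½ - 3)² = (-7/2)² = 49/4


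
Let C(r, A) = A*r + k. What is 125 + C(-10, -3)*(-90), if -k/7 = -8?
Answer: -7615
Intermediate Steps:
k = 56 (k = -7*(-8) = 56)
C(r, A) = 56 + A*r (C(r, A) = A*r + 56 = 56 + A*r)
125 + C(-10, -3)*(-90) = 125 + (56 - 3*(-10))*(-90) = 125 + (56 + 30)*(-90) = 125 + 86*(-90) = 125 - 7740 = -7615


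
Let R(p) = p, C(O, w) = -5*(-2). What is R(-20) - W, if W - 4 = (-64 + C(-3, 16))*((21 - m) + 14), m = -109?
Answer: 7752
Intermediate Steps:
C(O, w) = 10
W = -7772 (W = 4 + (-64 + 10)*((21 - 1*(-109)) + 14) = 4 - 54*((21 + 109) + 14) = 4 - 54*(130 + 14) = 4 - 54*144 = 4 - 7776 = -7772)
R(-20) - W = -20 - 1*(-7772) = -20 + 7772 = 7752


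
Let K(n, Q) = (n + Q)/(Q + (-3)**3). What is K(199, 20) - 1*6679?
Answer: -46972/7 ≈ -6710.3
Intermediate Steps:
K(n, Q) = (Q + n)/(-27 + Q) (K(n, Q) = (Q + n)/(Q - 27) = (Q + n)/(-27 + Q))
K(199, 20) - 1*6679 = (20 + 199)/(-27 + 20) - 1*6679 = 219/(-7) - 6679 = -1/7*219 - 6679 = -219/7 - 6679 = -46972/7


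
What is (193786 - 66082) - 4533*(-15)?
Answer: 195699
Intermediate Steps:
(193786 - 66082) - 4533*(-15) = 127704 + 67995 = 195699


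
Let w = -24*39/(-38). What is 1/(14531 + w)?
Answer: 19/276557 ≈ 6.8702e-5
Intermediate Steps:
w = 468/19 (w = -936*(-1/38) = 468/19 ≈ 24.632)
1/(14531 + w) = 1/(14531 + 468/19) = 1/(276557/19) = 19/276557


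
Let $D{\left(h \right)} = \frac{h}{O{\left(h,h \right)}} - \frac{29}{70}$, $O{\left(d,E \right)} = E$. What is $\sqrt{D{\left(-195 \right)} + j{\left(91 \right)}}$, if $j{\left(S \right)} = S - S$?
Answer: $\frac{\sqrt{2870}}{70} \approx 0.76532$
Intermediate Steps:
$j{\left(S \right)} = 0$
$D{\left(h \right)} = \frac{41}{70}$ ($D{\left(h \right)} = \frac{h}{h} - \frac{29}{70} = 1 - \frac{29}{70} = \frac{41}{70}$)
$\sqrt{D{\left(-195 \right)} + j{\left(91 \right)}} = \sqrt{\frac{41}{70} + 0} = \sqrt{\frac{41}{70}} = \frac{\sqrt{2870}}{70}$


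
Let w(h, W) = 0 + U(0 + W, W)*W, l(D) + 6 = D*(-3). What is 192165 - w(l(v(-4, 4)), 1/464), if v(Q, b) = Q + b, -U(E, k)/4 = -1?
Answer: 22291139/116 ≈ 1.9217e+5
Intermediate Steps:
U(E, k) = 4 (U(E, k) = -4*(-1) = 4)
l(D) = -6 - 3*D (l(D) = -6 + D*(-3) = -6 - 3*D)
w(h, W) = 4*W (w(h, W) = 0 + 4*W = 4*W)
192165 - w(l(v(-4, 4)), 1/464) = 192165 - 4/464 = 192165 - 1*1/116 = 192165 - 1/116 = 22291139/116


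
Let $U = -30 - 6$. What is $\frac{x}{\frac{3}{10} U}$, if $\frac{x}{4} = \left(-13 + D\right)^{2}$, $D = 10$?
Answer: $- \frac{10}{3} \approx -3.3333$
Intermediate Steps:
$U = -36$ ($U = -30 - 6 = -36$)
$x = 36$ ($x = 4 \left(-13 + 10\right)^{2} = 4 \left(-3\right)^{2} = 4 \cdot 9 = 36$)
$\frac{x}{\frac{3}{10} U} = \frac{36}{\frac{3}{10} \left(-36\right)} = \frac{36}{- \frac{54}{5}} = 36 \left(- \frac{5}{54}\right) = - \frac{10}{3}$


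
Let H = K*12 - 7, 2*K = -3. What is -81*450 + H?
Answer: -36475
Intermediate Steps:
K = -3/2 (K = (½)*(-3) = -3/2 ≈ -1.5000)
H = -25 (H = -3/2*12 - 7 = -18 - 7 = -25)
-81*450 + H = -81*450 - 25 = -36450 - 25 = -36475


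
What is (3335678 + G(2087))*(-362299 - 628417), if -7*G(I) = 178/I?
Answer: -48278501865282384/14609 ≈ -3.3047e+12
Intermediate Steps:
G(I) = -178/(7*I)
(3335678 + G(2087))*(-362299 - 628417) = (3335678 - 178/7/2087)*(-362299 - 628417) = (3335678 - 178/7*1/2087)*(-990716) = (3335678 - 178/14609)*(-990716) = (48730919724/14609)*(-990716) = -48278501865282384/14609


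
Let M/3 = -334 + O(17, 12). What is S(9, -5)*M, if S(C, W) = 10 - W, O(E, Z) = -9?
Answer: -15435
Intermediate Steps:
M = -1029 (M = 3*(-334 - 9) = 3*(-343) = -1029)
S(9, -5)*M = (10 - 1*(-5))*(-1029) = (10 + 5)*(-1029) = 15*(-1029) = -15435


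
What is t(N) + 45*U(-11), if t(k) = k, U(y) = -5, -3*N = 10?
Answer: -685/3 ≈ -228.33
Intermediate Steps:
N = -10/3 (N = -1/3*10 = -10/3 ≈ -3.3333)
t(N) + 45*U(-11) = -10/3 + 45*(-5) = -10/3 - 225 = -685/3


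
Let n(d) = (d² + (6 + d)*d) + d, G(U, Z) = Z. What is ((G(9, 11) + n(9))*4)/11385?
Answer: 944/11385 ≈ 0.082916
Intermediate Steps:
n(d) = d + d² + d*(6 + d) (n(d) = (d² + d*(6 + d)) + d = d + d² + d*(6 + d))
((G(9, 11) + n(9))*4)/11385 = ((11 + 9*(7 + 2*9))*4)/11385 = ((11 + 9*(7 + 18))*4)*(1/11385) = ((11 + 9*25)*4)*(1/11385) = ((11 + 225)*4)*(1/11385) = (236*4)*(1/11385) = 944*(1/11385) = 944/11385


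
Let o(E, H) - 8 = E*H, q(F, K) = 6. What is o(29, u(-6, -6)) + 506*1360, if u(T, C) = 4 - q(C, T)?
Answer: 688110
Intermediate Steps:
u(T, C) = -2 (u(T, C) = 4 - 1*6 = 4 - 6 = -2)
o(E, H) = 8 + E*H
o(29, u(-6, -6)) + 506*1360 = (8 + 29*(-2)) + 506*1360 = (8 - 58) + 688160 = -50 + 688160 = 688110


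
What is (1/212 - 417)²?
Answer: 7815090409/44944 ≈ 1.7389e+5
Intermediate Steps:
(1/212 - 417)² = (-88403/212)² = 7815090409/44944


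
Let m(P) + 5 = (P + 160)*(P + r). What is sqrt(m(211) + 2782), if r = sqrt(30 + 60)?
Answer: sqrt(81058 + 1113*sqrt(10)) ≈ 290.82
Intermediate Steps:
r = 3*sqrt(10) (r = sqrt(90) = 3*sqrt(10) ≈ 9.4868)
m(P) = -5 + (160 + P)*(P + 3*sqrt(10)) (m(P) = -5 + (P + 160)*(P + 3*sqrt(10)) = -5 + (160 + P)*(P + 3*sqrt(10)))
sqrt(m(211) + 2782) = sqrt((-5 + 211**2 + 160*211 + 480*sqrt(10) + 3*211*sqrt(10)) + 2782) = sqrt((-5 + 44521 + 33760 + 480*sqrt(10) + 633*sqrt(10)) + 2782) = sqrt((78276 + 1113*sqrt(10)) + 2782) = sqrt(81058 + 1113*sqrt(10))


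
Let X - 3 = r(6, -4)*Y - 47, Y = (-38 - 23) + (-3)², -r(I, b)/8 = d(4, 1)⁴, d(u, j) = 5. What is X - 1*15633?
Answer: 244323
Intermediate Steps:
r(I, b) = -5000 (r(I, b) = -8*5⁴ = -8*625 = -5000)
Y = -52 (Y = -61 + 9 = -52)
X = 259956 (X = 3 + (-5000*(-52) - 47) = 3 + (260000 - 47) = 3 + 259953 = 259956)
X - 1*15633 = 259956 - 1*15633 = 259956 - 15633 = 244323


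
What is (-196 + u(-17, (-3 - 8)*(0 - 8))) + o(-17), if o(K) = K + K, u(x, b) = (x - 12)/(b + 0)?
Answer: -20269/88 ≈ -230.33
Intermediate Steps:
u(x, b) = (-12 + x)/b
o(K) = 2*K
(-196 + u(-17, (-3 - 8)*(0 - 8))) + o(-17) = (-196 + (-12 - 17)/(((-3 - 8)*(0 - 8)))) + 2*(-17) = (-196 - 29/(-11*(-8))) - 34 = (-196 - 29/88) - 34 = -17277/88 - 34 = -20269/88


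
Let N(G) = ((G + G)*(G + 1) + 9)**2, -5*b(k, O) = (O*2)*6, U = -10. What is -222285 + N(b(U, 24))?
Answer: 26506084164/625 ≈ 4.2410e+7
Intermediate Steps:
b(k, O) = -12*O/5 (b(k, O) = -O*2*6/5 = -2*O*6/5 = -12*O/5)
N(G) = (9 + 2*G*(1 + G))**2 (N(G) = ((2*G)*(1 + G) + 9)**2 = (2*G*(1 + G) + 9)**2 = (9 + 2*G*(1 + G))**2)
-222285 + N(b(U, 24)) = -222285 + (9 + 2*(-12/5*24) + 2*(-12/5*24)**2)**2 = -222285 + (9 + 2*(-288/5) + 2*(-288/5)**2)**2 = -222285 + (9 - 576/5 + 2*(82944/25))**2 = -222285 + (9 - 576/5 + 165888/25)**2 = -222285 + (163233/25)**2 = -222285 + 26645012289/625 = 26506084164/625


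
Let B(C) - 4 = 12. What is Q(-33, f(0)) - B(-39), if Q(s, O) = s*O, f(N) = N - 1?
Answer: 17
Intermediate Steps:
f(N) = -1 + N
B(C) = 16 (B(C) = 4 + 12 = 16)
Q(s, O) = O*s
Q(-33, f(0)) - B(-39) = (-1 + 0)*(-33) - 1*16 = -1*(-33) - 16 = 33 - 16 = 17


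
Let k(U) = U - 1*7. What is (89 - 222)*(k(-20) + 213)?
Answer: -24738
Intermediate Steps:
k(U) = -7 + U (k(U) = U - 7 = -7 + U)
(89 - 222)*(k(-20) + 213) = (89 - 222)*((-7 - 20) + 213) = -133*(-27 + 213) = -133*186 = -24738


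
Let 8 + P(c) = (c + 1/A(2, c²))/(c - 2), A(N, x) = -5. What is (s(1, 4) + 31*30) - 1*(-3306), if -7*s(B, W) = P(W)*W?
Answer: 148382/35 ≈ 4239.5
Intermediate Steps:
P(c) = -8 + (-⅕ + c)/(-2 + c) (P(c) = -8 + (c + 1/(-5))/(c - 2) = -8 + (c + 1*(-⅕))/(-2 + c) = -8 + (c - ⅕)/(-2 + c) = -8 + (-⅕ + c)/(-2 + c))
s(B, W) = -W*(79 - 35*W)/(35*(-2 + W)) (s(B, W) = -(79 - 35*W)/(5*(-2 + W))*W/7 = -W*(79 - 35*W)/(35*(-2 + W)))
(s(1, 4) + 31*30) - 1*(-3306) = ((1/35)*4*(-79 + 35*4)/(-2 + 4) + 31*30) - 1*(-3306) = ((1/35)*4*(-79 + 140)/2 + 930) + 3306 = ((1/35)*4*(½)*61 + 930) + 3306 = (122/35 + 930) + 3306 = 32672/35 + 3306 = 148382/35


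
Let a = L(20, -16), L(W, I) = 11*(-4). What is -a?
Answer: 44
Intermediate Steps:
L(W, I) = -44
a = -44
-a = -1*(-44) = 44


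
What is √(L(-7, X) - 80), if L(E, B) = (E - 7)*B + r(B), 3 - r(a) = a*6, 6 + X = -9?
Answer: √223 ≈ 14.933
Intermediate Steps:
X = -15 (X = -6 - 9 = -15)
r(a) = 3 - 6*a (r(a) = 3 - a*6 = 3 - 6*a)
L(E, B) = 3 - 6*B + B*(-7 + E) (L(E, B) = (E - 7)*B + (3 - 6*B) = (-7 + E)*B + (3 - 6*B) = B*(-7 + E) + (3 - 6*B) = 3 - 6*B + B*(-7 + E))
√(L(-7, X) - 80) = √((3 - 13*(-15) - 15*(-7)) - 80) = √((3 + 195 + 105) - 80) = √(303 - 80) = √223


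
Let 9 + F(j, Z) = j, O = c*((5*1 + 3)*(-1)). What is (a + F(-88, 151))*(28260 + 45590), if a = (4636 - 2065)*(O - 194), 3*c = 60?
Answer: -67220559350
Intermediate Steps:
c = 20 (c = (1/3)*60 = 20)
O = -160 (O = 20*((5*1 + 3)*(-1)) = 20*((5 + 3)*(-1)) = 20*(8*(-1)) = 20*(-8) = -160)
a = -910134 (a = (4636 - 2065)*(-160 - 194) = 2571*(-354) = -910134)
F(j, Z) = -9 + j
(a + F(-88, 151))*(28260 + 45590) = (-910134 + (-9 - 88))*(28260 + 45590) = (-910134 - 97)*73850 = -910231*73850 = -67220559350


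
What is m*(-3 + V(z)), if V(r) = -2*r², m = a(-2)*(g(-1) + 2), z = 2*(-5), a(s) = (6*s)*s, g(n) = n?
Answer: -4872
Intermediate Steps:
a(s) = 6*s²
z = -10
m = 24 (m = (6*(-2)²)*(-1 + 2) = (6*4)*1 = 24*1 = 24)
m*(-3 + V(z)) = 24*(-3 - 2*(-10)²) = 24*(-3 - 2*100) = 24*(-3 - 200) = 24*(-203) = -4872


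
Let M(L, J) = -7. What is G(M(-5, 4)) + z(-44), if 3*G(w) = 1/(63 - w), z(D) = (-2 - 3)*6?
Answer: -6299/210 ≈ -29.995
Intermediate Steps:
z(D) = -30 (z(D) = -5*6 = -30)
G(w) = 1/(3*(63 - w))
G(M(-5, 4)) + z(-44) = -1/(-189 + 3*(-7)) - 30 = -1/(-189 - 21) - 30 = -1/(-210) - 30 = -1*(-1/210) - 30 = 1/210 - 30 = -6299/210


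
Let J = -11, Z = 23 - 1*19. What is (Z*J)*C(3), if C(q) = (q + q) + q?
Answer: -396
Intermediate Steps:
C(q) = 3*q (C(q) = 2*q + q = 3*q)
Z = 4 (Z = 23 - 19 = 4)
(Z*J)*C(3) = (4*(-11))*(3*3) = -44*9 = -396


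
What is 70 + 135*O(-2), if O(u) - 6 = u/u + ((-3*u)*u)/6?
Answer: 745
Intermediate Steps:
O(u) = 7 - u²/2 (O(u) = 6 + (u/u + ((-3*u)*u)/6) = 6 + (1 - 3*u²*(⅙)) = 6 + (1 - u²/2) = 7 - u²/2)
70 + 135*O(-2) = 70 + 135*(7 - ½*(-2)²) = 70 + 135*(7 - ½*4) = 70 + 135*(7 - 2) = 70 + 135*5 = 70 + 675 = 745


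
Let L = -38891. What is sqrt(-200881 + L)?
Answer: 2*I*sqrt(59943) ≈ 489.67*I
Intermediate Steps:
sqrt(-200881 + L) = sqrt(-200881 - 38891) = sqrt(-239772) = 2*I*sqrt(59943)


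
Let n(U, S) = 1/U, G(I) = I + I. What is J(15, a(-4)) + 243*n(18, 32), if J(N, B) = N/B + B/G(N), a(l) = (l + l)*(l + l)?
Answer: 15233/960 ≈ 15.868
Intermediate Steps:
G(I) = 2*I
a(l) = 4*l² (a(l) = (2*l)*(2*l) = 4*l²)
J(N, B) = N/B + B/(2*N) (J(N, B) = N/B + B/((2*N)) = N/B + B*(1/(2*N)) = N/B + B/(2*N))
J(15, a(-4)) + 243*n(18, 32) = (15/((4*(-4)²)) + (½)*(4*(-4)²)/15) + 243/18 = (15/((4*16)) + (½)*(4*16)*(1/15)) + 243*(1/18) = (15/64 + (½)*64*(1/15)) + 27/2 = (15*(1/64) + 32/15) + 27/2 = (15/64 + 32/15) + 27/2 = 2273/960 + 27/2 = 15233/960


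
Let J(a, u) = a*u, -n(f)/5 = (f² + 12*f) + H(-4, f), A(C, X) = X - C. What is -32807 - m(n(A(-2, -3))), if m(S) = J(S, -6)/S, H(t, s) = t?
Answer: -32801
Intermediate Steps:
n(f) = 20 - 60*f - 5*f² (n(f) = -5*((f² + 12*f) - 4) = -5*(-4 + f² + 12*f) = 20 - 60*f - 5*f²)
m(S) = -6 (m(S) = (S*(-6))/S = (-6*S)/S = -6)
-32807 - m(n(A(-2, -3))) = -32807 - 1*(-6) = -32807 + 6 = -32801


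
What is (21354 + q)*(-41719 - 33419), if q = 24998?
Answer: -3482796576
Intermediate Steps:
(21354 + q)*(-41719 - 33419) = (21354 + 24998)*(-41719 - 33419) = 46352*(-75138) = -3482796576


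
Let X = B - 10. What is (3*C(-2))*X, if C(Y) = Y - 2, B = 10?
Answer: 0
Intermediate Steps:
X = 0 (X = 10 - 10 = 0)
C(Y) = -2 + Y
(3*C(-2))*X = (3*(-2 - 2))*0 = (3*(-4))*0 = -12*0 = 0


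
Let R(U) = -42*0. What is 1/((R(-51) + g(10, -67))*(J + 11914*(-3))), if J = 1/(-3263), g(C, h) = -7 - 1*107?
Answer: 3263/13295380758 ≈ 2.4542e-7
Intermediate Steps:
R(U) = 0
g(C, h) = -114 (g(C, h) = -7 - 107 = -114)
J = -1/3263 ≈ -0.00030647
1/((R(-51) + g(10, -67))*(J + 11914*(-3))) = 1/((0 - 114)*(-1/3263 + 11914*(-3))) = 1/(-114*(-1/3263 - 35742)) = 1/(-114*(-116626147/3263)) = 1/(13295380758/3263) = 3263/13295380758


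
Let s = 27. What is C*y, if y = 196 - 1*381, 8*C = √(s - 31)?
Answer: -185*I/4 ≈ -46.25*I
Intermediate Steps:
C = I/4 (C = √(27 - 31)/8 = √(-4)/8 = (2*I)/8 = I/4 ≈ 0.25*I)
y = -185 (y = 196 - 381 = -185)
C*y = (I/4)*(-185) = -185*I/4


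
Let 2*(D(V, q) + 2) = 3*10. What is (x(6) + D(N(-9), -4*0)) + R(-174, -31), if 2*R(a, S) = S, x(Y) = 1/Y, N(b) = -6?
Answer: -7/3 ≈ -2.3333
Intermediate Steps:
R(a, S) = S/2
D(V, q) = 13 (D(V, q) = -2 + (3*10)/2 = -2 + (1/2)*30 = -2 + 15 = 13)
(x(6) + D(N(-9), -4*0)) + R(-174, -31) = (1/6 + 13) + (1/2)*(-31) = (1/6 + 13) - 31/2 = 79/6 - 31/2 = -7/3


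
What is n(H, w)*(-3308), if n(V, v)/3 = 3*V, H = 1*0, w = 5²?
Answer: 0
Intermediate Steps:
w = 25
H = 0
n(V, v) = 9*V (n(V, v) = 3*(3*V) = 9*V)
n(H, w)*(-3308) = (9*0)*(-3308) = 0*(-3308) = 0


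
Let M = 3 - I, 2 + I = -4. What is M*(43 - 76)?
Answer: -297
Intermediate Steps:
I = -6 (I = -2 - 4 = -6)
M = 9 (M = 3 - 1*(-6) = 3 + 6 = 9)
M*(43 - 76) = 9*(43 - 76) = 9*(-33) = -297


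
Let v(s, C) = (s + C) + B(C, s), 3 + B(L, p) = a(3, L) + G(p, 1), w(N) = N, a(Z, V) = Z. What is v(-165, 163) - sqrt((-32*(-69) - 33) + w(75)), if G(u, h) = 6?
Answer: 4 - 15*sqrt(10) ≈ -43.434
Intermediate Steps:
B(L, p) = 6 (B(L, p) = -3 + (3 + 6) = -3 + 9 = 6)
v(s, C) = 6 + C + s (v(s, C) = (s + C) + 6 = (C + s) + 6 = 6 + C + s)
v(-165, 163) - sqrt((-32*(-69) - 33) + w(75)) = (6 + 163 - 165) - sqrt((-32*(-69) - 33) + 75) = 4 - sqrt((2208 - 33) + 75) = 4 - sqrt(2175 + 75) = 4 - sqrt(2250) = 4 - 15*sqrt(10)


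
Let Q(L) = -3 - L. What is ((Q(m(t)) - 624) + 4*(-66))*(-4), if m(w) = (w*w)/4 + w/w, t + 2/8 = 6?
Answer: 57617/16 ≈ 3601.1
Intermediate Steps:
t = 23/4 (t = -1/4 + 6 = 23/4 ≈ 5.7500)
m(w) = 1 + w**2/4 (m(w) = w**2*(1/4) + 1 = w**2/4 + 1 = 1 + w**2/4)
((Q(m(t)) - 624) + 4*(-66))*(-4) = (((-3 - (1 + (23/4)**2/4)) - 624) + 4*(-66))*(-4) = (((-3 - (1 + (1/4)*(529/16))) - 624) - 264)*(-4) = (((-3 - (1 + 529/64)) - 624) - 264)*(-4) = (((-3 - 1*593/64) - 624) - 264)*(-4) = (((-3 - 593/64) - 624) - 264)*(-4) = ((-785/64 - 624) - 264)*(-4) = (-40721/64 - 264)*(-4) = -57617/64*(-4) = 57617/16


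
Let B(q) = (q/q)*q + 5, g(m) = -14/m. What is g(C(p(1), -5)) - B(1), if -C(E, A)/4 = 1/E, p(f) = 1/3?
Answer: -29/6 ≈ -4.8333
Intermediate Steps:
p(f) = ⅓
C(E, A) = -4/E
B(q) = 5 + q (B(q) = 1*q + 5 = q + 5 = 5 + q)
g(C(p(1), -5)) - B(1) = -14/((-4/⅓)) - (5 + 1) = -14/((-4*3)) - 1*6 = -14/(-12) - 6 = -14*(-1/12) - 6 = 7/6 - 6 = -29/6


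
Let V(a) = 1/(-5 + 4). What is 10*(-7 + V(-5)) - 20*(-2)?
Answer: -40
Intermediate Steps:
V(a) = -1 (V(a) = 1/(-1) = -1)
10*(-7 + V(-5)) - 20*(-2) = 10*(-7 - 1) - 20*(-2) = 10*(-8) + 40 = -80 + 40 = -40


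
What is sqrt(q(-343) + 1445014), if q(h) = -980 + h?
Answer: sqrt(1443691) ≈ 1201.5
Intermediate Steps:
sqrt(q(-343) + 1445014) = sqrt((-980 - 343) + 1445014) = sqrt(-1323 + 1445014) = sqrt(1443691)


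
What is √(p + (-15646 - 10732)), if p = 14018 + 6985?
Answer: 5*I*√215 ≈ 73.314*I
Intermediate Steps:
p = 21003
√(p + (-15646 - 10732)) = √(21003 + (-15646 - 10732)) = √(21003 - 26378) = √(-5375) = 5*I*√215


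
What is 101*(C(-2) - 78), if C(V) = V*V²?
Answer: -8686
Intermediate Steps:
C(V) = V³
101*(C(-2) - 78) = 101*((-2)³ - 78) = 101*(-8 - 78) = 101*(-86) = -8686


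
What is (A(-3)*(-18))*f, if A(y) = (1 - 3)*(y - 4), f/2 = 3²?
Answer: -4536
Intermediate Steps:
f = 18 (f = 2*3² = 2*9 = 18)
A(y) = 8 - 2*y (A(y) = -2*(-4 + y) = 8 - 2*y)
(A(-3)*(-18))*f = ((8 - 2*(-3))*(-18))*18 = ((8 + 6)*(-18))*18 = (14*(-18))*18 = -252*18 = -4536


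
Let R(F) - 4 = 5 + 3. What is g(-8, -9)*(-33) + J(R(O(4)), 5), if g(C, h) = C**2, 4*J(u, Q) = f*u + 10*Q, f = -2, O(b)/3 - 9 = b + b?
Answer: -4211/2 ≈ -2105.5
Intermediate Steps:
O(b) = 27 + 6*b (O(b) = 27 + 3*(b + b) = 27 + 3*(2*b) = 27 + 6*b)
R(F) = 12 (R(F) = 4 + (5 + 3) = 4 + 8 = 12)
J(u, Q) = -u/2 + 5*Q/2 (J(u, Q) = (-2*u + 10*Q)/4 = -u/2 + 5*Q/2)
g(-8, -9)*(-33) + J(R(O(4)), 5) = (-8)**2*(-33) + (-1/2*12 + (5/2)*5) = 64*(-33) + (-6 + 25/2) = -2112 + 13/2 = -4211/2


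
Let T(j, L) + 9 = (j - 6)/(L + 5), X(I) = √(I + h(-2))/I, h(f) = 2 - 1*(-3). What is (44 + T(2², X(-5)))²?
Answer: 29929/25 ≈ 1197.2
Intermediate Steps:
h(f) = 5 (h(f) = 2 + 3 = 5)
X(I) = √(5 + I)/I (X(I) = √(I + 5)/I = √(5 + I)/I)
T(j, L) = -9 + (-6 + j)/(5 + L) (T(j, L) = -9 + (j - 6)/(L + 5) = -9 + (-6 + j)/(5 + L))
(44 + T(2², X(-5)))² = (44 + (-51 + 2² - 9*√(5 - 5)/(-5))/(5 + √(5 - 5)/(-5)))² = (44 + (-51 + 4 - (-9)*√0/5)/(5 - √0/5))² = (44 + (-51 + 4 - (-9)*0/5)/(5 - ⅕*0))² = (44 + (-51 + 4 - 9*0)/(5 + 0))² = (44 + (-51 + 4 + 0)/5)² = (44 + (⅕)*(-47))² = (44 - 47/5)² = (173/5)² = 29929/25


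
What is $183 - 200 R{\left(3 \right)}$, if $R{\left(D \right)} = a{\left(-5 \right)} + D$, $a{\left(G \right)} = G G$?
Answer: $-5417$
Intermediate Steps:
$a{\left(G \right)} = G^{2}$
$R{\left(D \right)} = 25 + D$ ($R{\left(D \right)} = \left(-5\right)^{2} + D = 25 + D$)
$183 - 200 R{\left(3 \right)} = 183 - 200 \left(25 + 3\right) = 183 - 5600 = -5417$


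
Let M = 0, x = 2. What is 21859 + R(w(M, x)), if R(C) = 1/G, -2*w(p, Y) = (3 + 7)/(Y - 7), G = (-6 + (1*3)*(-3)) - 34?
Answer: 1071090/49 ≈ 21859.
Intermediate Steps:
G = -49 (G = (-6 + 3*(-3)) - 34 = (-6 - 9) - 34 = -15 - 34 = -49)
w(p, Y) = -5/(-7 + Y) (w(p, Y) = -(3 + 7)/(2*(Y - 7)) = -5/(-7 + Y))
R(C) = -1/49 (R(C) = 1/(-49) = -1/49)
21859 + R(w(M, x)) = 21859 - 1/49 = 1071090/49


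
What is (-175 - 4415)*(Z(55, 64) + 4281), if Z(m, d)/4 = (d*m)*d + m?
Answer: -4156800390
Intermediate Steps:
Z(m, d) = 4*m + 4*m*d**2 (Z(m, d) = 4*((d*m)*d + m) = 4*(m*d**2 + m) = 4*(m + m*d**2) = 4*m + 4*m*d**2)
(-175 - 4415)*(Z(55, 64) + 4281) = (-175 - 4415)*(4*55*(1 + 64**2) + 4281) = -4590*(4*55*(1 + 4096) + 4281) = -4590*(4*55*4097 + 4281) = -4590*(901340 + 4281) = -4590*905621 = -4156800390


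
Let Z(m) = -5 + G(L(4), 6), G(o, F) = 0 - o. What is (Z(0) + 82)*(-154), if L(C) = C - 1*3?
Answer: -11704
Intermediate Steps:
L(C) = -3 + C (L(C) = C - 3 = -3 + C)
G(o, F) = -o
Z(m) = -6 (Z(m) = -5 - (-3 + 4) = -5 - 1*1 = -5 - 1 = -6)
(Z(0) + 82)*(-154) = (-6 + 82)*(-154) = 76*(-154) = -11704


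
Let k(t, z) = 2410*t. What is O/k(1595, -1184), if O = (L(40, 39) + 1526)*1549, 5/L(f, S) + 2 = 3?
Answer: 2371519/3843950 ≈ 0.61695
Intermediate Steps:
L(f, S) = 5 (L(f, S) = 5/(-2 + 3) = 5/1 = 5*1 = 5)
O = 2371519 (O = (5 + 1526)*1549 = 1531*1549 = 2371519)
O/k(1595, -1184) = 2371519/((2410*1595)) = 2371519/3843950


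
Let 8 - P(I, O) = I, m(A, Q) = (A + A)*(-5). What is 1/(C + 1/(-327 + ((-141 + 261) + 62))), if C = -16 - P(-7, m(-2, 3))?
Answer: -145/4496 ≈ -0.032251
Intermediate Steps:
m(A, Q) = -10*A (m(A, Q) = (2*A)*(-5) = -10*A)
P(I, O) = 8 - I
C = -31 (C = -16 - (8 - 1*(-7)) = -16 - (8 + 7) = -16 - 1*15 = -16 - 15 = -31)
1/(C + 1/(-327 + ((-141 + 261) + 62))) = 1/(-31 + 1/(-327 + ((-141 + 261) + 62))) = 1/(-31 + 1/(-327 + (120 + 62))) = 1/(-31 + 1/(-327 + 182)) = 1/(-31 + 1/(-145)) = 1/(-31 - 1/145) = 1/(-4496/145) = -145/4496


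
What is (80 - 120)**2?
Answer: 1600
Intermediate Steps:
(80 - 120)**2 = (-40)**2 = 1600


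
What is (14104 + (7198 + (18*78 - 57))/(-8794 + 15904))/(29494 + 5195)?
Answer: 20057597/49327758 ≈ 0.40662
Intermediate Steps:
(14104 + (7198 + (18*78 - 57))/(-8794 + 15904))/(29494 + 5195) = (14104 + (7198 + (1404 - 57))/7110)/34689 = (14104 + (7198 + 1347)*(1/7110))*(1/34689) = (14104 + 8545*(1/7110))*(1/34689) = (14104 + 1709/1422)*(1/34689) = (20057597/1422)*(1/34689) = 20057597/49327758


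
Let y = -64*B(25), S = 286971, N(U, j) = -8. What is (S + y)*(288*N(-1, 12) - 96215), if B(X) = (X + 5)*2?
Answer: -27893782989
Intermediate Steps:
B(X) = 10 + 2*X (B(X) = (5 + X)*2 = 10 + 2*X)
y = -3840 (y = -64*(10 + 2*25) = -64*(10 + 50) = -64*60 = -3840)
(S + y)*(288*N(-1, 12) - 96215) = (286971 - 3840)*(288*(-8) - 96215) = 283131*(-2304 - 96215) = 283131*(-98519) = -27893782989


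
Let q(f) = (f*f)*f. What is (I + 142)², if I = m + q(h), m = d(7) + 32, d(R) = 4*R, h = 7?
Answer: 297025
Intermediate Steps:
q(f) = f³ (q(f) = f²*f = f³)
m = 60 (m = 4*7 + 32 = 28 + 32 = 60)
I = 403 (I = 60 + 7³ = 60 + 343 = 403)
(I + 142)² = (403 + 142)² = 545² = 297025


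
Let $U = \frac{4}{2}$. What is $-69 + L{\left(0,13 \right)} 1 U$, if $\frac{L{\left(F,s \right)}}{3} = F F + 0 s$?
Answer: $-69$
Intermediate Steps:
$L{\left(F,s \right)} = 3 F^{2}$ ($L{\left(F,s \right)} = 3 \left(F F + 0 s\right) = 3 \left(F^{2} + 0\right) = 3 F^{2}$)
$U = 2$ ($U = 4 \cdot \frac{1}{2} = 2$)
$-69 + L{\left(0,13 \right)} 1 U = -69 + 3 \cdot 0^{2} \cdot 1 \cdot 2 = -69 + 3 \cdot 0 \cdot 2 = -69 + 0 \cdot 2 = -69 + 0 = -69$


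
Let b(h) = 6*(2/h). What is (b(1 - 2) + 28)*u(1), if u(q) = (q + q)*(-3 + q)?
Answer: -64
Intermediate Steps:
b(h) = 12/h
u(q) = 2*q*(-3 + q) (u(q) = (2*q)*(-3 + q) = 2*q*(-3 + q))
(b(1 - 2) + 28)*u(1) = (12/(1 - 2) + 28)*(2*1*(-3 + 1)) = (12/(-1) + 28)*(2*1*(-2)) = (12*(-1) + 28)*(-4) = (-12 + 28)*(-4) = 16*(-4) = -64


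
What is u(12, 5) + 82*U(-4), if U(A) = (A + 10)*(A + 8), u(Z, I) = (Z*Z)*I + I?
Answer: 2693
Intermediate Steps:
u(Z, I) = I + I*Z² (u(Z, I) = Z²*I + I = I*Z² + I = I + I*Z²)
U(A) = (8 + A)*(10 + A) (U(A) = (10 + A)*(8 + A) = (8 + A)*(10 + A))
u(12, 5) + 82*U(-4) = 5*(1 + 12²) + 82*(80 + (-4)² + 18*(-4)) = 5*(1 + 144) + 82*(80 + 16 - 72) = 5*145 + 82*24 = 725 + 1968 = 2693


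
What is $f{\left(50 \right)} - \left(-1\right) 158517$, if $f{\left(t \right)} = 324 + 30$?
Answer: $158871$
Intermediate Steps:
$f{\left(t \right)} = 354$
$f{\left(50 \right)} - \left(-1\right) 158517 = 354 - \left(-1\right) 158517 = 354 - -158517 = 354 + 158517 = 158871$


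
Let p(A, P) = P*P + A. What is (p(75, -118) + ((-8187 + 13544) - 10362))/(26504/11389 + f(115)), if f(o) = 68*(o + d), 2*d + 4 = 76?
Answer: 51216333/58484378 ≈ 0.87573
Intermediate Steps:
d = 36 (d = -2 + (1/2)*76 = -2 + 38 = 36)
f(o) = 2448 + 68*o (f(o) = 68*(o + 36) = 68*(36 + o) = 2448 + 68*o)
p(A, P) = A + P**2 (p(A, P) = P**2 + A = A + P**2)
(p(75, -118) + ((-8187 + 13544) - 10362))/(26504/11389 + f(115)) = ((75 + (-118)**2) + ((-8187 + 13544) - 10362))/(26504/11389 + (2448 + 68*115)) = ((75 + 13924) + (5357 - 10362))/(26504*(1/11389) + (2448 + 7820)) = (13999 - 5005)/(26504/11389 + 10268) = 8994/(116968756/11389) = 8994*(11389/116968756) = 51216333/58484378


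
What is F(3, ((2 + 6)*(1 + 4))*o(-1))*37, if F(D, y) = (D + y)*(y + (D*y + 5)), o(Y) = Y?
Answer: 212195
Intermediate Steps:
F(D, y) = (D + y)*(5 + y + D*y) (F(D, y) = (D + y)*(y + (5 + D*y)) = (D + y)*(5 + y + D*y))
F(3, ((2 + 6)*(1 + 4))*o(-1))*37 = ((((2 + 6)*(1 + 4))*(-1))² + 5*3 + 5*(((2 + 6)*(1 + 4))*(-1)) + 3*(((2 + 6)*(1 + 4))*(-1)) + 3*(((2 + 6)*(1 + 4))*(-1))² + (((2 + 6)*(1 + 4))*(-1))*3²)*37 = (((8*5)*(-1))² + 15 + 5*((8*5)*(-1)) + 3*((8*5)*(-1)) + 3*((8*5)*(-1))² + ((8*5)*(-1))*9)*37 = ((40*(-1))² + 15 + 5*(40*(-1)) + 3*(40*(-1)) + 3*(40*(-1))² + (40*(-1))*9)*37 = ((-40)² + 15 + 5*(-40) + 3*(-40) + 3*(-40)² - 40*9)*37 = (1600 + 15 - 200 - 120 + 3*1600 - 360)*37 = (1600 + 15 - 200 - 120 + 4800 - 360)*37 = 5735*37 = 212195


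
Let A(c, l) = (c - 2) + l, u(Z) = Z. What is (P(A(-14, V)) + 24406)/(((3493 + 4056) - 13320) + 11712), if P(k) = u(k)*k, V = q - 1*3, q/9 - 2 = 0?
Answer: 24407/5941 ≈ 4.1082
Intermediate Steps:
q = 18 (q = 18 + 9*0 = 18 + 0 = 18)
V = 15 (V = 18 - 1*3 = 18 - 3 = 15)
A(c, l) = -2 + c + l (A(c, l) = (-2 + c) + l = -2 + c + l)
P(k) = k**2 (P(k) = k*k = k**2)
(P(A(-14, V)) + 24406)/(((3493 + 4056) - 13320) + 11712) = ((-2 - 14 + 15)**2 + 24406)/(((3493 + 4056) - 13320) + 11712) = ((-1)**2 + 24406)/((7549 - 13320) + 11712) = (1 + 24406)/(-5771 + 11712) = 24407/5941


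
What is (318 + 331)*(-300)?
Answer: -194700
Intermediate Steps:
(318 + 331)*(-300) = 649*(-300) = -194700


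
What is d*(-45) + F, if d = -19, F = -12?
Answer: 843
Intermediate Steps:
d*(-45) + F = -19*(-45) - 12 = 855 - 12 = 843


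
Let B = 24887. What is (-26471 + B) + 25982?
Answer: 24398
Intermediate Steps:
(-26471 + B) + 25982 = (-26471 + 24887) + 25982 = -1584 + 25982 = 24398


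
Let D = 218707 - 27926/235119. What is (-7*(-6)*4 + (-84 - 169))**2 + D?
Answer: 53120877982/235119 ≈ 2.2593e+5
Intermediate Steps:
D = 51422143207/235119 (D = 218707 - 27926/235119 = 51422143207/235119 ≈ 2.1871e+5)
(-7*(-6)*4 + (-84 - 169))**2 + D = (-7*(-6)*4 + (-84 - 169))**2 + 51422143207/235119 = (42*4 - 253)**2 + 51422143207/235119 = (168 - 253)**2 + 51422143207/235119 = (-85)**2 + 51422143207/235119 = 7225 + 51422143207/235119 = 53120877982/235119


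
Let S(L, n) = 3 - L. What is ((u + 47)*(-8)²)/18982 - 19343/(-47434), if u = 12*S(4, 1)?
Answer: 236710493/450196094 ≈ 0.52579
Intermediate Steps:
u = -12 (u = 12*(3 - 1*4) = 12*(3 - 4) = 12*(-1) = -12)
((u + 47)*(-8)²)/18982 - 19343/(-47434) = ((-12 + 47)*(-8)²)/18982 - 19343/(-47434) = (35*64)*(1/18982) - 19343*(-1/47434) = 2240*(1/18982) + 19343/47434 = 1120/9491 + 19343/47434 = 236710493/450196094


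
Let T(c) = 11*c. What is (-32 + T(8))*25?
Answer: 1400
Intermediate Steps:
(-32 + T(8))*25 = (-32 + 11*8)*25 = (-32 + 88)*25 = 56*25 = 1400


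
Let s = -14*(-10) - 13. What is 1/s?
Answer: 1/127 ≈ 0.0078740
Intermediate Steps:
s = 127 (s = 140 - 13 = 127)
1/s = 1/127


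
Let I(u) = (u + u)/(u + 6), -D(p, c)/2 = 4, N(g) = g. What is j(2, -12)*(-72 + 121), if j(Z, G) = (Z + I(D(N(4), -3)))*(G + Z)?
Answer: -4900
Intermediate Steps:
D(p, c) = -8 (D(p, c) = -2*4 = -8)
I(u) = 2*u/(6 + u) (I(u) = (2*u)/(6 + u) = 2*u/(6 + u))
j(Z, G) = (8 + Z)*(G + Z) (j(Z, G) = (Z + 2*(-8)/(6 - 8))*(G + Z) = (Z + 2*(-8)/(-2))*(G + Z) = (Z + 2*(-8)*(-1/2))*(G + Z) = (Z + 8)*(G + Z) = (8 + Z)*(G + Z))
j(2, -12)*(-72 + 121) = (2**2 + 8*(-12) + 8*2 - 12*2)*(-72 + 121) = (4 - 96 + 16 - 24)*49 = -100*49 = -4900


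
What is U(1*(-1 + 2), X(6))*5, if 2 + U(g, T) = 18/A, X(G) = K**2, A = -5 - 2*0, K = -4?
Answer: -28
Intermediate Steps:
A = -5 (A = -5 + 0 = -5)
X(G) = 16 (X(G) = (-4)**2 = 16)
U(g, T) = -28/5 (U(g, T) = -2 + 18/(-5) = -2 + 18*(-1/5) = -2 - 18/5 = -28/5)
U(1*(-1 + 2), X(6))*5 = -28/5*5 = -28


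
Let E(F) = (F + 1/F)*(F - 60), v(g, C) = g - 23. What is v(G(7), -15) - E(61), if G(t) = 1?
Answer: -5064/61 ≈ -83.016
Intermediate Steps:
v(g, C) = -23 + g
E(F) = (-60 + F)*(F + 1/F) (E(F) = (F + 1/F)*(-60 + F) = (-60 + F)*(F + 1/F))
v(G(7), -15) - E(61) = (-23 + 1) - (1 + 61² - 60*61 - 60/61) = -22 - (1 + 3721 - 3660 - 60*1/61) = -22 - (1 + 3721 - 3660 - 60/61) = -22 - 1*3722/61 = -22 - 3722/61 = -5064/61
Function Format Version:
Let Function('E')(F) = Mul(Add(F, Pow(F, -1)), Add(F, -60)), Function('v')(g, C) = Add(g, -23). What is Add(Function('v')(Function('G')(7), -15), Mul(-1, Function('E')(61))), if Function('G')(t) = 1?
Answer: Rational(-5064, 61) ≈ -83.016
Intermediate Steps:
Function('v')(g, C) = Add(-23, g)
Function('E')(F) = Mul(Add(-60, F), Add(F, Pow(F, -1))) (Function('E')(F) = Mul(Add(F, Pow(F, -1)), Add(-60, F)) = Mul(Add(-60, F), Add(F, Pow(F, -1))))
Add(Function('v')(Function('G')(7), -15), Mul(-1, Function('E')(61))) = Add(Add(-23, 1), Mul(-1, Add(1, Pow(61, 2), Mul(-60, 61), Mul(-60, Pow(61, -1))))) = Add(-22, Mul(-1, Add(1, 3721, -3660, Mul(-60, Rational(1, 61))))) = Add(-22, Mul(-1, Add(1, 3721, -3660, Rational(-60, 61)))) = Add(-22, Mul(-1, Rational(3722, 61))) = Add(-22, Rational(-3722, 61)) = Rational(-5064, 61)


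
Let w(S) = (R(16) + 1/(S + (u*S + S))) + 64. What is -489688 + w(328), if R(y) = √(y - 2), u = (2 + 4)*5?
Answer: -5139093503/10496 + √14 ≈ -4.8962e+5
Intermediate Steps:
u = 30 (u = 6*5 = 30)
R(y) = √(-2 + y)
w(S) = 64 + √14 + 1/(32*S) (w(S) = (√(-2 + 16) + 1/(S + (30*S + S))) + 64 = (√14 + 1/(S + 31*S)) + 64 = (√14 + 1/(32*S)) + 64 = 64 + √14 + 1/(32*S))
-489688 + w(328) = -489688 + (64 + √14 + (1/32)/328) = -489688 + (64 + √14 + (1/32)*(1/328)) = -489688 + (64 + √14 + 1/10496) = -489688 + (671745/10496 + √14) = -5139093503/10496 + √14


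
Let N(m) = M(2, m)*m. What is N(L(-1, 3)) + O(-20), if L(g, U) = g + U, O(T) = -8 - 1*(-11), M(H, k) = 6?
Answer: 15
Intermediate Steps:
O(T) = 3 (O(T) = -8 + 11 = 3)
L(g, U) = U + g
N(m) = 6*m
N(L(-1, 3)) + O(-20) = 6*(3 - 1) + 3 = 6*2 + 3 = 12 + 3 = 15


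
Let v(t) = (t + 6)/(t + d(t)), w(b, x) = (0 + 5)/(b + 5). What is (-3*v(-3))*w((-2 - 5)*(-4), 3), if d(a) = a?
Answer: 5/22 ≈ 0.22727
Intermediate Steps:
w(b, x) = 5/(5 + b)
v(t) = (6 + t)/(2*t) (v(t) = (t + 6)/(t + t) = (6 + t)/((2*t)) = (6 + t)*(1/(2*t)) = (6 + t)/(2*t))
(-3*v(-3))*w((-2 - 5)*(-4), 3) = (-3*(6 - 3)/(2*(-3)))*(5/(5 + (-2 - 5)*(-4))) = (-3*(-1)*3/(2*3))*(5/(5 - 7*(-4))) = (-3*(-½))*(5/(5 + 28)) = 3*(5/33)/2 = 3*(5*(1/33))/2 = (3/2)*(5/33) = 5/22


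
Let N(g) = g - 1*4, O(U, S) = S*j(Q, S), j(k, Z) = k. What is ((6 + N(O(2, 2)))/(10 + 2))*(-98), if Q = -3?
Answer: 98/3 ≈ 32.667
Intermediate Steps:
O(U, S) = -3*S (O(U, S) = S*(-3) = -3*S)
N(g) = -4 + g (N(g) = g - 4 = -4 + g)
((6 + N(O(2, 2)))/(10 + 2))*(-98) = ((6 + (-4 - 3*2))/(10 + 2))*(-98) = ((6 + (-4 - 6))/12)*(-98) = ((6 - 10)*(1/12))*(-98) = -4*1/12*(-98) = -⅓*(-98) = 98/3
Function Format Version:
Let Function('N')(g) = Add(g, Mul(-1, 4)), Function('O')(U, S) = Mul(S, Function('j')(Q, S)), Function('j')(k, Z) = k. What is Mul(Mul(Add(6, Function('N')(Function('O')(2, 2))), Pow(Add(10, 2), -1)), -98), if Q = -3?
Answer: Rational(98, 3) ≈ 32.667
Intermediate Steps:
Function('O')(U, S) = Mul(-3, S) (Function('O')(U, S) = Mul(S, -3) = Mul(-3, S))
Function('N')(g) = Add(-4, g) (Function('N')(g) = Add(g, -4) = Add(-4, g))
Mul(Mul(Add(6, Function('N')(Function('O')(2, 2))), Pow(Add(10, 2), -1)), -98) = Mul(Mul(Add(6, Add(-4, Mul(-3, 2))), Pow(Add(10, 2), -1)), -98) = Mul(Mul(Add(6, Add(-4, -6)), Pow(12, -1)), -98) = Mul(Mul(Add(6, -10), Rational(1, 12)), -98) = Mul(Mul(-4, Rational(1, 12)), -98) = Mul(Rational(-1, 3), -98) = Rational(98, 3)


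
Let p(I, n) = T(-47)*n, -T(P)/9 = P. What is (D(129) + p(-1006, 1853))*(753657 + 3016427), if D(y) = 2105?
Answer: 2962999497616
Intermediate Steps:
T(P) = -9*P
p(I, n) = 423*n (p(I, n) = (-9*(-47))*n = 423*n)
(D(129) + p(-1006, 1853))*(753657 + 3016427) = (2105 + 423*1853)*(753657 + 3016427) = (2105 + 783819)*3770084 = 785924*3770084 = 2962999497616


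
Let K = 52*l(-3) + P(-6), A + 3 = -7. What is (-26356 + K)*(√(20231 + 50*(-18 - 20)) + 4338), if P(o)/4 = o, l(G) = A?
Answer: -116692200 - 26900*√18331 ≈ -1.2033e+8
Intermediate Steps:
A = -10 (A = -3 - 7 = -10)
l(G) = -10
P(o) = 4*o
K = -544 (K = 52*(-10) + 4*(-6) = -520 - 24 = -544)
(-26356 + K)*(√(20231 + 50*(-18 - 20)) + 4338) = (-26356 - 544)*(√(20231 + 50*(-18 - 20)) + 4338) = -26900*(√(20231 + 50*(-38)) + 4338) = -26900*(√(20231 - 1900) + 4338) = -26900*(√18331 + 4338) = -26900*(4338 + √18331) = -116692200 - 26900*√18331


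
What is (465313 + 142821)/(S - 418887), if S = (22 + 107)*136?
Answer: -608134/401343 ≈ -1.5152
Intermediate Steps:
S = 17544 (S = 129*136 = 17544)
(465313 + 142821)/(S - 418887) = (465313 + 142821)/(17544 - 418887) = 608134/(-401343) = 608134*(-1/401343) = -608134/401343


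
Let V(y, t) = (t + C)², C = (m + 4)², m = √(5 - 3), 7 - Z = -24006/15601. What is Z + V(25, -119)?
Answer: 161275942/15601 - 1616*√2 ≈ 8052.2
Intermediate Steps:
Z = 133213/15601 (Z = 7 - (-24006)/15601 = 7 - 1*(-24006/15601) = 7 + 24006/15601 = 133213/15601 ≈ 8.5387)
m = √2 ≈ 1.4142
C = (4 + √2)² (C = (√2 + 4)² = (4 + √2)² ≈ 29.314)
V(y, t) = (t + (4 + √2)²)²
Z + V(25, -119) = 133213/15601 + (-119 + (4 + √2)²)²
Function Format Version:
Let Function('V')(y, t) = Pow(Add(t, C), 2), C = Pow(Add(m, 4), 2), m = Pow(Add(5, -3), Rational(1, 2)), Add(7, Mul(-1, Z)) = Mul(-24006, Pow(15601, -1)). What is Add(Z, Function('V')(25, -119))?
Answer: Add(Rational(161275942, 15601), Mul(-1616, Pow(2, Rational(1, 2)))) ≈ 8052.2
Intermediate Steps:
Z = Rational(133213, 15601) (Z = Add(7, Mul(-1, Mul(-24006, Pow(15601, -1)))) = Add(7, Mul(-1, Mul(-24006, Rational(1, 15601)))) = Add(7, Mul(-1, Rational(-24006, 15601))) = Add(7, Rational(24006, 15601)) = Rational(133213, 15601) ≈ 8.5387)
m = Pow(2, Rational(1, 2)) ≈ 1.4142
C = Pow(Add(4, Pow(2, Rational(1, 2))), 2) (C = Pow(Add(Pow(2, Rational(1, 2)), 4), 2) = Pow(Add(4, Pow(2, Rational(1, 2))), 2) ≈ 29.314)
Function('V')(y, t) = Pow(Add(t, Pow(Add(4, Pow(2, Rational(1, 2))), 2)), 2)
Add(Z, Function('V')(25, -119)) = Add(Rational(133213, 15601), Pow(Add(-119, Pow(Add(4, Pow(2, Rational(1, 2))), 2)), 2))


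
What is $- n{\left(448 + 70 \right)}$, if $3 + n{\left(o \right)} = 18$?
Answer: $-15$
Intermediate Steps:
$n{\left(o \right)} = 15$ ($n{\left(o \right)} = -3 + 18 = 15$)
$- n{\left(448 + 70 \right)} = \left(-1\right) 15 = -15$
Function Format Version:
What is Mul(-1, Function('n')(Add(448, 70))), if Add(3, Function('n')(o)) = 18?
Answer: -15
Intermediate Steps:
Function('n')(o) = 15 (Function('n')(o) = Add(-3, 18) = 15)
Mul(-1, Function('n')(Add(448, 70))) = Mul(-1, 15) = -15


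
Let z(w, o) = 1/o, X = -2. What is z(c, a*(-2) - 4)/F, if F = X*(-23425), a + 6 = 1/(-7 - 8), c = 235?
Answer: 3/1143140 ≈ 2.6244e-6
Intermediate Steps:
a = -91/15 (a = -6 + 1/(-7 - 8) = -6 + 1/(-15) = -6 - 1/15 = -91/15 ≈ -6.0667)
F = 46850 (F = -2*(-23425) = 46850)
z(c, a*(-2) - 4)/F = 1/(-91/15*(-2) - 4*46850) = (1/46850)/(182/15 - 4) = (1/46850)/(122/15) = (15/122)*(1/46850) = 3/1143140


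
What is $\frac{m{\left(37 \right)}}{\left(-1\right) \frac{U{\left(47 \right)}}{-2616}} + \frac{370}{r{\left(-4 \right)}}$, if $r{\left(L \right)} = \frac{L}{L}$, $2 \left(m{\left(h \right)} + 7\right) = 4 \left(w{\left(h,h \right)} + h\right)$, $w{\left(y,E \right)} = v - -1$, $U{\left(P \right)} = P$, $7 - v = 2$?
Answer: $\frac{224054}{47} \approx 4767.1$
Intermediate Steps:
$v = 5$ ($v = 7 - 2 = 5$)
$w{\left(y,E \right)} = 6$ ($w{\left(y,E \right)} = 5 - -1 = 5 + 1 = 6$)
$m{\left(h \right)} = 5 + 2 h$ ($m{\left(h \right)} = -7 + \frac{4 \left(6 + h\right)}{2} = -7 + \frac{24 + 4 h}{2} = -7 + \left(12 + 2 h\right) = 5 + 2 h$)
$r{\left(L \right)} = 1$
$\frac{m{\left(37 \right)}}{\left(-1\right) \frac{U{\left(47 \right)}}{-2616}} + \frac{370}{r{\left(-4 \right)}} = \frac{5 + 2 \cdot 37}{\left(-1\right) \frac{47}{-2616}} + \frac{370}{1} = \frac{5 + 74}{\left(-1\right) 47 \left(- \frac{1}{2616}\right)} + 370 \cdot 1 = \frac{79}{\left(-1\right) \left(- \frac{47}{2616}\right)} + 370 = \frac{79}{\frac{47}{2616}} + 370 = 79 \cdot \frac{2616}{47} + 370 = \frac{206664}{47} + 370 = \frac{224054}{47}$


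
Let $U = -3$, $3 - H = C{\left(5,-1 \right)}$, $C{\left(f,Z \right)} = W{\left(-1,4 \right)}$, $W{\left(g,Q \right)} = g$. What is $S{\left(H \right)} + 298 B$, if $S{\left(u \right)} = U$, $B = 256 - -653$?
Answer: $270879$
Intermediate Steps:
$B = 909$ ($B = 256 + 653 = 909$)
$C{\left(f,Z \right)} = -1$
$H = 4$ ($H = 3 - -1 = 3 + 1 = 4$)
$S{\left(u \right)} = -3$
$S{\left(H \right)} + 298 B = -3 + 298 \cdot 909 = -3 + 270882 = 270879$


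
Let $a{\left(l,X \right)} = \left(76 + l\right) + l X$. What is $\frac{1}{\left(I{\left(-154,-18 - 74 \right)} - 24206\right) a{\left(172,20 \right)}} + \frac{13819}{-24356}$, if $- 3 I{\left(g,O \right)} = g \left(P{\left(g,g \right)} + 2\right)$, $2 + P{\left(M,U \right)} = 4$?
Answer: $- \frac{917385996503}{1616893616464} \approx -0.56738$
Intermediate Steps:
$a{\left(l,X \right)} = 76 + l + X l$ ($a{\left(l,X \right)} = \left(76 + l\right) + X l = 76 + l + X l$)
$P{\left(M,U \right)} = 2$ ($P{\left(M,U \right)} = -2 + 4 = 2$)
$I{\left(g,O \right)} = - \frac{4 g}{3}$ ($I{\left(g,O \right)} = - \frac{g \left(2 + 2\right)}{3} = - \frac{g 4}{3} = - \frac{4 g}{3}$)
$\frac{1}{\left(I{\left(-154,-18 - 74 \right)} - 24206\right) a{\left(172,20 \right)}} + \frac{13819}{-24356} = \frac{1}{\left(\left(- \frac{4}{3}\right) \left(-154\right) - 24206\right) \left(76 + 172 + 20 \cdot 172\right)} + \frac{13819}{-24356} = \frac{1}{\left(\frac{616}{3} - 24206\right) \left(76 + 172 + 3440\right)} + 13819 \left(- \frac{1}{24356}\right) = \frac{1}{\left(- \frac{72002}{3}\right) 3688} - \frac{13819}{24356} = \left(- \frac{3}{72002}\right) \frac{1}{3688} - \frac{13819}{24356} = - \frac{3}{265543376} - \frac{13819}{24356} = - \frac{917385996503}{1616893616464}$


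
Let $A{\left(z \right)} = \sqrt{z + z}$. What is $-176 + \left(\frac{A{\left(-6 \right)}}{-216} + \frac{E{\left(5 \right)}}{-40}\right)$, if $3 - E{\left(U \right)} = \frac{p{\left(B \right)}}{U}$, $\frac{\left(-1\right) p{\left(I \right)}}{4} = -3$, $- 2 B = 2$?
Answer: $- \frac{35203}{200} - \frac{i \sqrt{3}}{108} \approx -176.01 - 0.016037 i$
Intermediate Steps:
$B = -1$ ($B = \left(- \frac{1}{2}\right) 2 = -1$)
$p{\left(I \right)} = 12$ ($p{\left(I \right)} = \left(-4\right) \left(-3\right) = 12$)
$E{\left(U \right)} = 3 - \frac{12}{U}$
$A{\left(z \right)} = \sqrt{2} \sqrt{z}$ ($A{\left(z \right)} = \sqrt{2 z} = \sqrt{2} \sqrt{z}$)
$-176 + \left(\frac{A{\left(-6 \right)}}{-216} + \frac{E{\left(5 \right)}}{-40}\right) = -176 + \left(\frac{\sqrt{2} \sqrt{-6}}{-216} + \frac{3 - \frac{12}{5}}{-40}\right) = -176 + \left(\sqrt{2} i \sqrt{6} \left(- \frac{1}{216}\right) + \left(3 - \frac{12}{5}\right) \left(- \frac{1}{40}\right)\right) = -176 + \left(2 i \sqrt{3} \left(- \frac{1}{216}\right) + \left(3 - \frac{12}{5}\right) \left(- \frac{1}{40}\right)\right) = -176 + \left(- \frac{i \sqrt{3}}{108} + \frac{3}{5} \left(- \frac{1}{40}\right)\right) = -176 - \left(\frac{3}{200} + \frac{i \sqrt{3}}{108}\right) = - \frac{35203}{200} - \frac{i \sqrt{3}}{108}$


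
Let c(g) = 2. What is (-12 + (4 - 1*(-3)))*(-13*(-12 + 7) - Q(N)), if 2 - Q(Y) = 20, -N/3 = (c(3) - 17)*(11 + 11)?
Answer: -415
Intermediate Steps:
N = 990 (N = -3*(2 - 17)*(11 + 11) = -(-45)*22 = -3*(-330) = 990)
Q(Y) = -18 (Q(Y) = 2 - 1*20 = 2 - 20 = -18)
(-12 + (4 - 1*(-3)))*(-13*(-12 + 7) - Q(N)) = (-12 + (4 - 1*(-3)))*(-13*(-12 + 7) - 1*(-18)) = (-12 + (4 + 3))*(-13*(-5) + 18) = (-12 + 7)*(65 + 18) = -5*83 = -415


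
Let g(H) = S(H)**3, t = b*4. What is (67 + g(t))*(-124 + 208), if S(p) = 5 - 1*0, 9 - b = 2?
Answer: 16128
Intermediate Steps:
b = 7 (b = 9 - 1*2 = 9 - 2 = 7)
S(p) = 5 (S(p) = 5 + 0 = 5)
t = 28 (t = 7*4 = 28)
g(H) = 125 (g(H) = 5**3 = 125)
(67 + g(t))*(-124 + 208) = (67 + 125)*(-124 + 208) = 192*84 = 16128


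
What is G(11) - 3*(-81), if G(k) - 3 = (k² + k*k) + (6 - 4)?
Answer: 490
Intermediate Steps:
G(k) = 5 + 2*k² (G(k) = 3 + ((k² + k*k) + (6 - 4)) = 3 + ((k² + k²) + 2) = 3 + (2*k² + 2) = 3 + (2 + 2*k²) = 5 + 2*k²)
G(11) - 3*(-81) = (5 + 2*11²) - 3*(-81) = (5 + 2*121) + 243 = (5 + 242) + 243 = 247 + 243 = 490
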